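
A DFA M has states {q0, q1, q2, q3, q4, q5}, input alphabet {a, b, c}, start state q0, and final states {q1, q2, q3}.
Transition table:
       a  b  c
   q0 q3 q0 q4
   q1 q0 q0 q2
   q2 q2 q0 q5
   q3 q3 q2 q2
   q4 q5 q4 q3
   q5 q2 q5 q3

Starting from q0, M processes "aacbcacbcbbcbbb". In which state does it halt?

q0 --a--> q3
q3 --a--> q3
q3 --c--> q2
q2 --b--> q0
q0 --c--> q4
q4 --a--> q5
q5 --c--> q3
q3 --b--> q2
q2 --c--> q5
q5 --b--> q5
q5 --b--> q5
q5 --c--> q3
q3 --b--> q2
q2 --b--> q0
q0 --b--> q0

q0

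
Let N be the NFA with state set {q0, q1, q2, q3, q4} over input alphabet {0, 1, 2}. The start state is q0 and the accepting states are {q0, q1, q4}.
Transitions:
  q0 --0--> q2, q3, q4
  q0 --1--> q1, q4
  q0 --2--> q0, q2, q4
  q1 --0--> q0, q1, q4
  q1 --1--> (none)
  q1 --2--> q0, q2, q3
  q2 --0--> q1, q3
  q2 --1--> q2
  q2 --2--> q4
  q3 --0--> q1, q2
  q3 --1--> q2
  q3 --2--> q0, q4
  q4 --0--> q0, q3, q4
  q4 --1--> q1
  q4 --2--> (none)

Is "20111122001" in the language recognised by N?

Start: {q0}
read 2: {q0, q2, q4}
read 0: {q0, q1, q2, q3, q4}
read 1: {q1, q2, q4}
read 1: {q1, q2}
read 1: {q2}
read 1: {q2}
read 2: {q4}
read 2: {}
The reachable set is empty and stays empty for the remaining 3 symbols.
Reachable ∩ accepting = {} — empty.

rejected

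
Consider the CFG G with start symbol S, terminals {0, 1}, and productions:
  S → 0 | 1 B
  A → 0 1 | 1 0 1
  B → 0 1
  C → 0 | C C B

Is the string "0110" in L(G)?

no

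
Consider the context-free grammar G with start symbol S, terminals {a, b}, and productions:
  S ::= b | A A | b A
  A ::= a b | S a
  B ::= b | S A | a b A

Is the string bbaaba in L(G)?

S ⇒ bA ⇒ bSa ⇒ bAAa ⇒ bSaAa ⇒ bbaAa ⇒ bbaaba

yes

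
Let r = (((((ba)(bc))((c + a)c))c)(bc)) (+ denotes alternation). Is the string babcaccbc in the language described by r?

yes

Split as babcacc·bc: ((((ba)(bc))((c+a)c))c) matches babcacc and (bc) matches bc.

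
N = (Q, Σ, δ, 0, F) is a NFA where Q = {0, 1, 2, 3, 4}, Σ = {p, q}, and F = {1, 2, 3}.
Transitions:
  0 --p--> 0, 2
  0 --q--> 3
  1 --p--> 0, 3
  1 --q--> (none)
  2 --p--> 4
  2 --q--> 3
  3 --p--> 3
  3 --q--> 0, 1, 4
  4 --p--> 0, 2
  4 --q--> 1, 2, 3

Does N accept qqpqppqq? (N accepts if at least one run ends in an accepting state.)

Start: {0}
read q: {3}
read q: {0, 1, 4}
read p: {0, 2, 3}
read q: {0, 1, 3, 4}
read p: {0, 2, 3}
read p: {0, 2, 3, 4}
read q: {0, 1, 2, 3, 4}
read q: {0, 1, 2, 3, 4}
Reachable ∩ accepting = {1, 2, 3} — nonempty.

accepted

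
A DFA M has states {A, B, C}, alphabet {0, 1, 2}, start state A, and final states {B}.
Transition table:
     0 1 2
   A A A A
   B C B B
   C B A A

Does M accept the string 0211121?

A --0--> A
A --2--> A
A --1--> A
A --1--> A
A --1--> A
A --2--> A
A --1--> A
End in state A, which is not an accepting state.

rejected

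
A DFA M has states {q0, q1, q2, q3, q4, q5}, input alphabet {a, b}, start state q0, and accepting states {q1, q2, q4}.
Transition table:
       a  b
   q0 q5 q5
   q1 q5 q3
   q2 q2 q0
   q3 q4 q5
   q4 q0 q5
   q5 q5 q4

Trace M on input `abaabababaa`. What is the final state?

q0 --a--> q5
q5 --b--> q4
q4 --a--> q0
q0 --a--> q5
q5 --b--> q4
q4 --a--> q0
q0 --b--> q5
q5 --a--> q5
q5 --b--> q4
q4 --a--> q0
q0 --a--> q5

q5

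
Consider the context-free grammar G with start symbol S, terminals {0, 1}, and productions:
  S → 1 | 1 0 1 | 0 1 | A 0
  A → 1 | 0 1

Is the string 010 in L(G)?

S ⇒ A0 ⇒ 010

yes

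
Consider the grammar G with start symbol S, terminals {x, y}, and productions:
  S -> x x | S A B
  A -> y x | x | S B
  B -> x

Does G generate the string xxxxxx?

yes

S ⇒ SAB ⇒ xxAB ⇒ xxSBB ⇒ xxxxBB ⇒ xxxxxB ⇒ xxxxxx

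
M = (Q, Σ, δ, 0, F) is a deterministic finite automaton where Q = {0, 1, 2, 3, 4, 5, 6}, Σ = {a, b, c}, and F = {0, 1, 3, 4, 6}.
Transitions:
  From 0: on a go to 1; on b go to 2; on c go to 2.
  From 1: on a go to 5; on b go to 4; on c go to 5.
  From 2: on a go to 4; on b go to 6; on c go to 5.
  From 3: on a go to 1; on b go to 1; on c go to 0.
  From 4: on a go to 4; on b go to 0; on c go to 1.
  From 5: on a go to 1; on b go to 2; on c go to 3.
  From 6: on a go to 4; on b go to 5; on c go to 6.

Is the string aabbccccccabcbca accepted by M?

0 --a--> 1
1 --a--> 5
5 --b--> 2
2 --b--> 6
6 --c--> 6
6 --c--> 6
6 --c--> 6
6 --c--> 6
6 --c--> 6
6 --c--> 6
6 --a--> 4
4 --b--> 0
0 --c--> 2
2 --b--> 6
6 --c--> 6
6 --a--> 4
End in state 4, which is an accepting state.

accepted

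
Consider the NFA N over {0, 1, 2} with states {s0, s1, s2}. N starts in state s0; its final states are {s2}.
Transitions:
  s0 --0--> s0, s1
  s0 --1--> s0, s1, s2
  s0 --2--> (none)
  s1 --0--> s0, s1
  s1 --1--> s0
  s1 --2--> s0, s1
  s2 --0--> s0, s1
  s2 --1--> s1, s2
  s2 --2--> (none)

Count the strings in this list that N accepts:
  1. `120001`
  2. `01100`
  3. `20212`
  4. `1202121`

`120001`: accepted
`01100`: rejected
`20212`: rejected
`1202121`: accepted

2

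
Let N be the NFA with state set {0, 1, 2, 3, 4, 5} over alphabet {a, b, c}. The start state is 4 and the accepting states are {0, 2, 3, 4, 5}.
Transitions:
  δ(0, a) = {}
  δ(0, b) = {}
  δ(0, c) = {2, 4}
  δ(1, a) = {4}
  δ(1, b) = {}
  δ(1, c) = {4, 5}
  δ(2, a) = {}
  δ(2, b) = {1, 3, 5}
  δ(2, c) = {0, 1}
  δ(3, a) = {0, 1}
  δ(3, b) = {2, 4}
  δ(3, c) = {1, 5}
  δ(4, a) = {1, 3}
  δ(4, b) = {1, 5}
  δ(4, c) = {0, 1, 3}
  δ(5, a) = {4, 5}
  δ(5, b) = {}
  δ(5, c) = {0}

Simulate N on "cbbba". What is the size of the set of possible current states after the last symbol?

2

Start: {4}
read c: {0, 1, 3}
read b: {2, 4}
read b: {1, 3, 5}
read b: {2, 4}
read a: {1, 3}
Final reachable set {1, 3} has 2 states.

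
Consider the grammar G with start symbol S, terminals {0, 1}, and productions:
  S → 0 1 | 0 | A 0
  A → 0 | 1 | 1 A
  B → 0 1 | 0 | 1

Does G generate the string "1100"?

S ⇒ A0 ⇒ 1A0 ⇒ 11A0 ⇒ 1100

yes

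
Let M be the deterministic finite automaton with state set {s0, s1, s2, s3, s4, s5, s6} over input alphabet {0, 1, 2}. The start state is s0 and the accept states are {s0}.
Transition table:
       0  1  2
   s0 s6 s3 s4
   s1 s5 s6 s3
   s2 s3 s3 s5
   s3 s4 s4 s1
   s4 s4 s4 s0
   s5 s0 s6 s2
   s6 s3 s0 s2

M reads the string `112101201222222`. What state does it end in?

s0

s0 --1--> s3
s3 --1--> s4
s4 --2--> s0
s0 --1--> s3
s3 --0--> s4
s4 --1--> s4
s4 --2--> s0
s0 --0--> s6
s6 --1--> s0
s0 --2--> s4
s4 --2--> s0
s0 --2--> s4
s4 --2--> s0
s0 --2--> s4
s4 --2--> s0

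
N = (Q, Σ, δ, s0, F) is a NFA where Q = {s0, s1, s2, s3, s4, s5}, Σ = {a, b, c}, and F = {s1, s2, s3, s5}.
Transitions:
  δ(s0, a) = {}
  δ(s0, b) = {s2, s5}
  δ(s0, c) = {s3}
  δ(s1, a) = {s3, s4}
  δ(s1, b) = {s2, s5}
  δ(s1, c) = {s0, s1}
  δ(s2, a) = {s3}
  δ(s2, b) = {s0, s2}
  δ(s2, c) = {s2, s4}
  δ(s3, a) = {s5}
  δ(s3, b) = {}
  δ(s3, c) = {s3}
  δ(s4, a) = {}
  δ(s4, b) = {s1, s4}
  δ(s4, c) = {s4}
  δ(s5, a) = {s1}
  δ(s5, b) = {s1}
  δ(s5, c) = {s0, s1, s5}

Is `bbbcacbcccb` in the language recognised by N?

Start: {s0}
read b: {s2, s5}
read b: {s0, s1, s2}
read b: {s0, s2, s5}
read c: {s0, s1, s2, s3, s4, s5}
read a: {s1, s3, s4, s5}
read c: {s0, s1, s3, s4, s5}
read b: {s1, s2, s4, s5}
read c: {s0, s1, s2, s4, s5}
read c: {s0, s1, s2, s3, s4, s5}
read c: {s0, s1, s2, s3, s4, s5}
read b: {s0, s1, s2, s4, s5}
Reachable ∩ accepting = {s1, s2, s5} — nonempty.

accepted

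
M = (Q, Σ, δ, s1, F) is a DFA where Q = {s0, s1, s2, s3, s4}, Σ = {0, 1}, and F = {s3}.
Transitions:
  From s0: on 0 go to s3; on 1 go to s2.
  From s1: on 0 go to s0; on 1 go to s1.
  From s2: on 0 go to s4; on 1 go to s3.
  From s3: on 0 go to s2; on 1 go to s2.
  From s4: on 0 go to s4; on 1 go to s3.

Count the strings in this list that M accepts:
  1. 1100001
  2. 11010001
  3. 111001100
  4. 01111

3

1100001: accepted
11010001: accepted
111001100: rejected
01111: accepted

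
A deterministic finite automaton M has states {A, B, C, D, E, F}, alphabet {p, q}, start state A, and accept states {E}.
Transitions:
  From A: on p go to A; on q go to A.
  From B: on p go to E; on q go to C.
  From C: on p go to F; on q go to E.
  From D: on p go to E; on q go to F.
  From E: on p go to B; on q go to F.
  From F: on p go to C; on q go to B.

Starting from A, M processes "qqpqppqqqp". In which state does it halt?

A

A --q--> A
A --q--> A
A --p--> A
A --q--> A
A --p--> A
A --p--> A
A --q--> A
A --q--> A
A --q--> A
A --p--> A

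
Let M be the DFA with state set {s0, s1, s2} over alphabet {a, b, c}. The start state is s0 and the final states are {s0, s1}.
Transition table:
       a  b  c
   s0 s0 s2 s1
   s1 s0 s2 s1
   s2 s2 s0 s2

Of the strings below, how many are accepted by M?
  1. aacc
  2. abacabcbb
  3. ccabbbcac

2

aacc: accepted
abacabcbb: accepted
ccabbbcac: rejected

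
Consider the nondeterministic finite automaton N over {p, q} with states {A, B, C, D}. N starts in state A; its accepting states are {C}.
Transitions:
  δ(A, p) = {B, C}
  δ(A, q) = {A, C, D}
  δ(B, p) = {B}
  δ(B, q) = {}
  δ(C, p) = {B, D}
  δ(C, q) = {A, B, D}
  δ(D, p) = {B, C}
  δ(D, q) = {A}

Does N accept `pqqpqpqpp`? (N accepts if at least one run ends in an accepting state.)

Start: {A}
read p: {B, C}
read q: {A, B, D}
read q: {A, C, D}
read p: {B, C, D}
read q: {A, B, D}
read p: {B, C}
read q: {A, B, D}
read p: {B, C}
read p: {B, D}
Reachable ∩ accepting = {} — empty.

rejected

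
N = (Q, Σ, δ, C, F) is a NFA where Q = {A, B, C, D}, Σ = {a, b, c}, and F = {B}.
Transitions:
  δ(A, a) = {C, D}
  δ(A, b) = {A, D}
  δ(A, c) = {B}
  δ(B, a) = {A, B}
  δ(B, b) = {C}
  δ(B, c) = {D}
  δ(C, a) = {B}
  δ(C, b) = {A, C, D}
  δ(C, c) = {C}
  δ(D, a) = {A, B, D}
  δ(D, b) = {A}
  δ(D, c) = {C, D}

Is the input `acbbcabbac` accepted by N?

Start: {C}
read a: {B}
read c: {D}
read b: {A}
read b: {A, D}
read c: {B, C, D}
read a: {A, B, D}
read b: {A, C, D}
read b: {A, C, D}
read a: {A, B, C, D}
read c: {B, C, D}
Reachable ∩ accepting = {B} — nonempty.

accepted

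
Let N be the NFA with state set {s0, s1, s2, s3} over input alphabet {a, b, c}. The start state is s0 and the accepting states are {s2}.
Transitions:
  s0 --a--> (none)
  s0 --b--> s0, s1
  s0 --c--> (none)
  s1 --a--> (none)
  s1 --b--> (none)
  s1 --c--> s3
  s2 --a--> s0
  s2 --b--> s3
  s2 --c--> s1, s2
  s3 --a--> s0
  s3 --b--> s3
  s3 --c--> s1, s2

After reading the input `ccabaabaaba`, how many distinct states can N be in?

Start: {s0}
read c: {}
The reachable set is empty and stays empty for the remaining 10 symbols.
Final reachable set {} has 0 states.

0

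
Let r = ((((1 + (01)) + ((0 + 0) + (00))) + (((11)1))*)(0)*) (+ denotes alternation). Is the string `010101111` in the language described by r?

no

No split of 010101111 into u·v has (((1+(01))+((0+0)+(00)))+(((11)1))*) matching u and (0)* matching v.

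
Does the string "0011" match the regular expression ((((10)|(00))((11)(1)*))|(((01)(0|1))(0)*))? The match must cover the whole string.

yes

The left alternative (((10)|(00))((11)(1)*)) matches 0011.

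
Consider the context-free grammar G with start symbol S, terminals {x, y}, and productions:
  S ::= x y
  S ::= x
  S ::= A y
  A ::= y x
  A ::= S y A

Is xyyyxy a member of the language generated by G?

yes

S ⇒ Ay ⇒ SyAy ⇒ xyyAy ⇒ xyyyxy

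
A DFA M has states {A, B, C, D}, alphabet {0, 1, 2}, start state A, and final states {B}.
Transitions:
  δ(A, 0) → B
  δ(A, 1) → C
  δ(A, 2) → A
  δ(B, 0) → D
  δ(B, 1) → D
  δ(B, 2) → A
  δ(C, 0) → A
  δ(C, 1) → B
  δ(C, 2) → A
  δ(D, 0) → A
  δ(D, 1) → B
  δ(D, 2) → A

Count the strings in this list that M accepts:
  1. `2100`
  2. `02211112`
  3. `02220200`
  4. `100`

2

`2100`: accepted
`02211112`: rejected
`02220200`: rejected
`100`: accepted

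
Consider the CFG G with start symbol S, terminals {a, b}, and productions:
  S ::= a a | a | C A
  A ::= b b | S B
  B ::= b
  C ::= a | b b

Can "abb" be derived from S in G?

yes

S ⇒ CA ⇒ aA ⇒ abb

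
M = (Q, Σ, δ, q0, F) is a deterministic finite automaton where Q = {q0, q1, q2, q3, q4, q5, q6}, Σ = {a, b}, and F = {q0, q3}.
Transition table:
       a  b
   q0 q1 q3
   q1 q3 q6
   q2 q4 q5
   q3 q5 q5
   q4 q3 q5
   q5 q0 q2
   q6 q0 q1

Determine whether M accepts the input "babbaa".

rejected

q0 --b--> q3
q3 --a--> q5
q5 --b--> q2
q2 --b--> q5
q5 --a--> q0
q0 --a--> q1
End in state q1, which is not an accepting state.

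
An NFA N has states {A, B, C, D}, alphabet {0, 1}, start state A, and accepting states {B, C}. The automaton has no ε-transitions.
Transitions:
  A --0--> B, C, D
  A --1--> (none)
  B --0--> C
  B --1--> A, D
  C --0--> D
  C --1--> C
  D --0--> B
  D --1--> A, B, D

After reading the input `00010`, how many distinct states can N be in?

Start: {A}
read 0: {B, C, D}
read 0: {B, C, D}
read 0: {B, C, D}
read 1: {A, B, C, D}
read 0: {B, C, D}
Final reachable set {B, C, D} has 3 states.

3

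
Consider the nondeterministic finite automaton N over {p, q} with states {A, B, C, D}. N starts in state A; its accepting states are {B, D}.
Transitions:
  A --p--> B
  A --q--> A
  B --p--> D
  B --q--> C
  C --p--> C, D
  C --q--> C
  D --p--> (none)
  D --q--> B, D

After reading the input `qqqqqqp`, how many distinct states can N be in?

1

Start: {A}
read q: {A}
read q: {A}
read q: {A}
read q: {A}
read q: {A}
read q: {A}
read p: {B}
Final reachable set {B} has 1 state.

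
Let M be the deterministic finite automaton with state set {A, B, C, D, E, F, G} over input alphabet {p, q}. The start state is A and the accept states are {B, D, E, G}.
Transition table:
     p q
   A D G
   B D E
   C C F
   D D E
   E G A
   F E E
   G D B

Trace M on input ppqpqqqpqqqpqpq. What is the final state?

B

A --p--> D
D --p--> D
D --q--> E
E --p--> G
G --q--> B
B --q--> E
E --q--> A
A --p--> D
D --q--> E
E --q--> A
A --q--> G
G --p--> D
D --q--> E
E --p--> G
G --q--> B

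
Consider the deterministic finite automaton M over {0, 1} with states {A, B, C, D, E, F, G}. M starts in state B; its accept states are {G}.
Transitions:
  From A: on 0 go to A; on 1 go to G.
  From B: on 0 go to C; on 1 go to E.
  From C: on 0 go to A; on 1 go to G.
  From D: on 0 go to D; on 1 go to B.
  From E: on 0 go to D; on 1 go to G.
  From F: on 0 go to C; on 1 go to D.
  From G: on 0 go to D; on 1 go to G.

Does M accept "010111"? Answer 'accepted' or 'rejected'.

accepted

B --0--> C
C --1--> G
G --0--> D
D --1--> B
B --1--> E
E --1--> G
End in state G, which is an accepting state.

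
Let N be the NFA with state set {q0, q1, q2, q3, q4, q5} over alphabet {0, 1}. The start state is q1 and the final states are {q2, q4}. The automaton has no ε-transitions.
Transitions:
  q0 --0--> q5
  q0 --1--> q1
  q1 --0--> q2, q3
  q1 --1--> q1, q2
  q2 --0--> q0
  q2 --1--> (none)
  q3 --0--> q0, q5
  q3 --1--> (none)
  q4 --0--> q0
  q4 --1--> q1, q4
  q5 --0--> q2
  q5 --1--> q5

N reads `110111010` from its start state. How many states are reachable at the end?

Start: {q1}
read 1: {q1, q2}
read 1: {q1, q2}
read 0: {q0, q2, q3}
read 1: {q1}
read 1: {q1, q2}
read 1: {q1, q2}
read 0: {q0, q2, q3}
read 1: {q1}
read 0: {q2, q3}
Final reachable set {q2, q3} has 2 states.

2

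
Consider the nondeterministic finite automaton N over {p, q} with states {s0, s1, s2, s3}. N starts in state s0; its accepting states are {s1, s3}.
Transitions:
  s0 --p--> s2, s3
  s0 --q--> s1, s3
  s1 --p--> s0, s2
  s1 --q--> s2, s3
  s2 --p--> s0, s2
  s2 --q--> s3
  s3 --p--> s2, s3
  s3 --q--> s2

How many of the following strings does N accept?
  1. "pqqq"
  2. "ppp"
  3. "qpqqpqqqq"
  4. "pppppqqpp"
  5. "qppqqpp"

5

"pqqq": accepted
"ppp": accepted
"qpqqpqqqq": accepted
"pppppqqpp": accepted
"qppqqpp": accepted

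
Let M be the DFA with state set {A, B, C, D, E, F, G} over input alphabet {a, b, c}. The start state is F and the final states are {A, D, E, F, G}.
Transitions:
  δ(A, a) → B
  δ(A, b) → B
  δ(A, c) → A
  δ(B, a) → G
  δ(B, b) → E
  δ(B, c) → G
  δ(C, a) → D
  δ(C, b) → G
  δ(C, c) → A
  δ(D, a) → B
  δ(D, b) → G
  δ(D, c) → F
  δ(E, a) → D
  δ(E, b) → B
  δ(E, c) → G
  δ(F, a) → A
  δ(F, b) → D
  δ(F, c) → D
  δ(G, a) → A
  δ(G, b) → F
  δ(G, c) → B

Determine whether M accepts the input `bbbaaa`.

accepted

F --b--> D
D --b--> G
G --b--> F
F --a--> A
A --a--> B
B --a--> G
End in state G, which is an accepting state.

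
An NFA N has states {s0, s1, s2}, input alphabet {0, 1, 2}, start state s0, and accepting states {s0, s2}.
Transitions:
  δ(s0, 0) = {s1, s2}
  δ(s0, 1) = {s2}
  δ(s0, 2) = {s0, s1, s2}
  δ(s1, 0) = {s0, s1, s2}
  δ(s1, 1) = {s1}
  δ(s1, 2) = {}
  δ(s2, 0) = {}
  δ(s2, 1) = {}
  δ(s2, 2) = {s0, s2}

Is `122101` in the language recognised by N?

Start: {s0}
read 1: {s2}
read 2: {s0, s2}
read 2: {s0, s1, s2}
read 1: {s1, s2}
read 0: {s0, s1, s2}
read 1: {s1, s2}
Reachable ∩ accepting = {s2} — nonempty.

accepted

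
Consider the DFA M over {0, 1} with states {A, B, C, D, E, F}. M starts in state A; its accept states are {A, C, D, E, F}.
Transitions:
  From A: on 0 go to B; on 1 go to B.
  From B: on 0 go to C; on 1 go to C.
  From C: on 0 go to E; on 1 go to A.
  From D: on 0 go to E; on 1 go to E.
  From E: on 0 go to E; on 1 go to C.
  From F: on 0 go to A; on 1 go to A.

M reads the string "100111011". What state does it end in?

B

A --1--> B
B --0--> C
C --0--> E
E --1--> C
C --1--> A
A --1--> B
B --0--> C
C --1--> A
A --1--> B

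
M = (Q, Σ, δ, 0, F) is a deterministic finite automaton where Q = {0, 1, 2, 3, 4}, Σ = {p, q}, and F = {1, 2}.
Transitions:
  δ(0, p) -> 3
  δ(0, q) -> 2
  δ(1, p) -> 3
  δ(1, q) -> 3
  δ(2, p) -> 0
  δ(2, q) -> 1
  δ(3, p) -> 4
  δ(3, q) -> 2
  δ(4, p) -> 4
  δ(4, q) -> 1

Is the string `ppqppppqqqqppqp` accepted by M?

rejected

0 --p--> 3
3 --p--> 4
4 --q--> 1
1 --p--> 3
3 --p--> 4
4 --p--> 4
4 --p--> 4
4 --q--> 1
1 --q--> 3
3 --q--> 2
2 --q--> 1
1 --p--> 3
3 --p--> 4
4 --q--> 1
1 --p--> 3
End in state 3, which is not an accepting state.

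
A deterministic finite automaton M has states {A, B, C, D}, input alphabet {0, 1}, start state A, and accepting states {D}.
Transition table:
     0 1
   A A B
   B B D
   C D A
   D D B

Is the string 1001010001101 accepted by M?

A --1--> B
B --0--> B
B --0--> B
B --1--> D
D --0--> D
D --1--> B
B --0--> B
B --0--> B
B --0--> B
B --1--> D
D --1--> B
B --0--> B
B --1--> D
End in state D, which is an accepting state.

accepted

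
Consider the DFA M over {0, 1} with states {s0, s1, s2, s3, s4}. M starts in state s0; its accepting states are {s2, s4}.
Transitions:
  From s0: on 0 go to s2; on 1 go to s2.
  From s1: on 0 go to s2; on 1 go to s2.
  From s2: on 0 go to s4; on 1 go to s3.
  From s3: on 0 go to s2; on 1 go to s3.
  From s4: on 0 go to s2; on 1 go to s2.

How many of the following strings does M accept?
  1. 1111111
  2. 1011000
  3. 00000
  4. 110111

2

1111111: rejected
1011000: accepted
00000: accepted
110111: rejected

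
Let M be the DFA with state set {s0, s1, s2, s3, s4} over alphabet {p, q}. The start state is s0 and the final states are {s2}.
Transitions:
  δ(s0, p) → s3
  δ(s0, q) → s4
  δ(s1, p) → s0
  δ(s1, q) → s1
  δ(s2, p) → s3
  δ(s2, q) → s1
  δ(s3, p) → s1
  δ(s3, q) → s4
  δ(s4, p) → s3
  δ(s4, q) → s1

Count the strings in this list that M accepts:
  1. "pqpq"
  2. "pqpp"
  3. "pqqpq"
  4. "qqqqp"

"pqpq": rejected
"pqpp": rejected
"pqqpq": rejected
"qqqqp": rejected

0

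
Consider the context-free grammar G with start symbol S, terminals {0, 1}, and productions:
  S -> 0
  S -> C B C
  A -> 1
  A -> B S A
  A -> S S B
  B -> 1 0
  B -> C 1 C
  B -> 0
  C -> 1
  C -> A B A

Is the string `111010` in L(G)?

no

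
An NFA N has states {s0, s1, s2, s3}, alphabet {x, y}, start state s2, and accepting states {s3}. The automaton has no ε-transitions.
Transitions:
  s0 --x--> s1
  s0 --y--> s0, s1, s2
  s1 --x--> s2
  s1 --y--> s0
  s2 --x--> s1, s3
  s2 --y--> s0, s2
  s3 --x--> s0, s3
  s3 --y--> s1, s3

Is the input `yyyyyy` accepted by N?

rejected

Start: {s2}
read y: {s0, s2}
read y: {s0, s1, s2}
read y: {s0, s1, s2}
read y: {s0, s1, s2}
read y: {s0, s1, s2}
read y: {s0, s1, s2}
Reachable ∩ accepting = {} — empty.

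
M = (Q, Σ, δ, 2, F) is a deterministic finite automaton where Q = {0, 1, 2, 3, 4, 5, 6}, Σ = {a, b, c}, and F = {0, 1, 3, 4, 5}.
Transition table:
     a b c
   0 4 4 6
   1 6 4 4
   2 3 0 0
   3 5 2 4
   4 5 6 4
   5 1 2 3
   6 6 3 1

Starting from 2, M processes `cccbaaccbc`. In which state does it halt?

1

2 --c--> 0
0 --c--> 6
6 --c--> 1
1 --b--> 4
4 --a--> 5
5 --a--> 1
1 --c--> 4
4 --c--> 4
4 --b--> 6
6 --c--> 1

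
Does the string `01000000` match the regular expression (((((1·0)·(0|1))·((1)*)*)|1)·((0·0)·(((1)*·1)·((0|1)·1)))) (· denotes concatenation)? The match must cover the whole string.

No split of 01000000 into u·v has ((((1·0)·(0|1))·((1)*)*)|1) matching u and ((0·0)·(((1)*·1)·((0|1)·1))) matching v.

no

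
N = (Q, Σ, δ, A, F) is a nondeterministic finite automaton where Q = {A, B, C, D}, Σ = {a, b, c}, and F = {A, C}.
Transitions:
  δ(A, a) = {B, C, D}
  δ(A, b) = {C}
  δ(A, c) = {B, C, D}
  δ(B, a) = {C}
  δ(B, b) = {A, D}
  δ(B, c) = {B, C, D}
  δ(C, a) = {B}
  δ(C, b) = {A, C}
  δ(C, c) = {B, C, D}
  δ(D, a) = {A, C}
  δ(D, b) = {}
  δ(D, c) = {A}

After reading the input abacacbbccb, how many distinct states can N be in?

3

Start: {A}
read a: {B, C, D}
read b: {A, C, D}
read a: {A, B, C, D}
read c: {A, B, C, D}
read a: {A, B, C, D}
read c: {A, B, C, D}
read b: {A, C, D}
read b: {A, C}
read c: {B, C, D}
read c: {A, B, C, D}
read b: {A, C, D}
Final reachable set {A, C, D} has 3 states.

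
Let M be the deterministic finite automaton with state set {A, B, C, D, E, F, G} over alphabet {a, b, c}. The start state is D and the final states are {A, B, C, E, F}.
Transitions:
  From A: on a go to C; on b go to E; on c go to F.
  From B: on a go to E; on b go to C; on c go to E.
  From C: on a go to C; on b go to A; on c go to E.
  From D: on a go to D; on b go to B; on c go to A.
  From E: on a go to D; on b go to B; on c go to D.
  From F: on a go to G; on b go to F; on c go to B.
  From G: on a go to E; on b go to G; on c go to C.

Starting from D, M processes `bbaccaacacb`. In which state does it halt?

D --b--> B
B --b--> C
C --a--> C
C --c--> E
E --c--> D
D --a--> D
D --a--> D
D --c--> A
A --a--> C
C --c--> E
E --b--> B

B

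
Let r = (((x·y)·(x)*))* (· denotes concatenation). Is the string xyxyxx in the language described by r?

Split into 2 pieces xy · xyxx; each matches ((x·y)·(x)*).

yes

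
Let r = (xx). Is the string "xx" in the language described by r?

Split as x·x: x matches x and x matches x.

yes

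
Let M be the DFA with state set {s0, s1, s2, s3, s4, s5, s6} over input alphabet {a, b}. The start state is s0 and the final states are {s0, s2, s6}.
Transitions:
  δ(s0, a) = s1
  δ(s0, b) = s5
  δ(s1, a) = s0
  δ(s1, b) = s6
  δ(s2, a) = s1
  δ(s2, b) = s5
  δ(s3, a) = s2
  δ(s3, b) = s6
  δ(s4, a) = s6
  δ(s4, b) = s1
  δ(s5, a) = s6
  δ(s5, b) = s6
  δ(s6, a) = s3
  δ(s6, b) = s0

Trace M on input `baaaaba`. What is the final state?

s0 --b--> s5
s5 --a--> s6
s6 --a--> s3
s3 --a--> s2
s2 --a--> s1
s1 --b--> s6
s6 --a--> s3

s3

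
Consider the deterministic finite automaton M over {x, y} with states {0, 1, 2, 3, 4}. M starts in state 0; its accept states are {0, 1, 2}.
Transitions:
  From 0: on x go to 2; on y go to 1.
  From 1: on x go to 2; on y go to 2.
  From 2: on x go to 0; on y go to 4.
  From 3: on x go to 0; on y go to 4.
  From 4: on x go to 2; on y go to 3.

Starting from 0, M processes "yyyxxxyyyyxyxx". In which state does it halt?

0 --y--> 1
1 --y--> 2
2 --y--> 4
4 --x--> 2
2 --x--> 0
0 --x--> 2
2 --y--> 4
4 --y--> 3
3 --y--> 4
4 --y--> 3
3 --x--> 0
0 --y--> 1
1 --x--> 2
2 --x--> 0

0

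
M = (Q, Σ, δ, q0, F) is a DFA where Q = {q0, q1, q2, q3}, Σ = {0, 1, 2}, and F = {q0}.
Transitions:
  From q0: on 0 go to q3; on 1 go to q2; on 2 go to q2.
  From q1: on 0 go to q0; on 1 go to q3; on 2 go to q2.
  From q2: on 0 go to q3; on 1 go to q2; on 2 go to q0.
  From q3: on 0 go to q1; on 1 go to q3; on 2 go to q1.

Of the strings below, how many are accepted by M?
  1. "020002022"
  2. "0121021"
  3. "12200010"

0

"020002022": rejected
"0121021": rejected
"12200010": rejected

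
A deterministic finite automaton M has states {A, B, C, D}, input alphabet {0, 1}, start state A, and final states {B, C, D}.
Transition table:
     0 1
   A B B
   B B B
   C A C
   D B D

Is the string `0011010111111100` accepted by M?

accepted

A --0--> B
B --0--> B
B --1--> B
B --1--> B
B --0--> B
B --1--> B
B --0--> B
B --1--> B
B --1--> B
B --1--> B
B --1--> B
B --1--> B
B --1--> B
B --1--> B
B --0--> B
B --0--> B
End in state B, which is an accepting state.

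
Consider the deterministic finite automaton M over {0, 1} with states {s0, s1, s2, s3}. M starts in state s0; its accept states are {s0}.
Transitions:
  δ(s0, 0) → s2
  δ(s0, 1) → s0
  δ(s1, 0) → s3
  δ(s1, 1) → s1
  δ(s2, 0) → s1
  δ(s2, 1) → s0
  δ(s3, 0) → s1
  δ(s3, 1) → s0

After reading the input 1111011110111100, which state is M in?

s1

s0 --1--> s0
s0 --1--> s0
s0 --1--> s0
s0 --1--> s0
s0 --0--> s2
s2 --1--> s0
s0 --1--> s0
s0 --1--> s0
s0 --1--> s0
s0 --0--> s2
s2 --1--> s0
s0 --1--> s0
s0 --1--> s0
s0 --1--> s0
s0 --0--> s2
s2 --0--> s1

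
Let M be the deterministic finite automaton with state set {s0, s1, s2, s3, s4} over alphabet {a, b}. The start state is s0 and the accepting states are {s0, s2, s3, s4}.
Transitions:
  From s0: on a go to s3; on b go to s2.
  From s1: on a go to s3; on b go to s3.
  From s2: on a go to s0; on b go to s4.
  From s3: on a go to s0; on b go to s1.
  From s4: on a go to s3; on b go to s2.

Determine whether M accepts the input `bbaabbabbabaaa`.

accepted

s0 --b--> s2
s2 --b--> s4
s4 --a--> s3
s3 --a--> s0
s0 --b--> s2
s2 --b--> s4
s4 --a--> s3
s3 --b--> s1
s1 --b--> s3
s3 --a--> s0
s0 --b--> s2
s2 --a--> s0
s0 --a--> s3
s3 --a--> s0
End in state s0, which is an accepting state.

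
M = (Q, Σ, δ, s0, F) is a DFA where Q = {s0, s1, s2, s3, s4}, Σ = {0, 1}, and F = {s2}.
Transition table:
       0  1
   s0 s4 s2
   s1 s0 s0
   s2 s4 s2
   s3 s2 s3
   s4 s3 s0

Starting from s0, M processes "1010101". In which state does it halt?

s0 --1--> s2
s2 --0--> s4
s4 --1--> s0
s0 --0--> s4
s4 --1--> s0
s0 --0--> s4
s4 --1--> s0

s0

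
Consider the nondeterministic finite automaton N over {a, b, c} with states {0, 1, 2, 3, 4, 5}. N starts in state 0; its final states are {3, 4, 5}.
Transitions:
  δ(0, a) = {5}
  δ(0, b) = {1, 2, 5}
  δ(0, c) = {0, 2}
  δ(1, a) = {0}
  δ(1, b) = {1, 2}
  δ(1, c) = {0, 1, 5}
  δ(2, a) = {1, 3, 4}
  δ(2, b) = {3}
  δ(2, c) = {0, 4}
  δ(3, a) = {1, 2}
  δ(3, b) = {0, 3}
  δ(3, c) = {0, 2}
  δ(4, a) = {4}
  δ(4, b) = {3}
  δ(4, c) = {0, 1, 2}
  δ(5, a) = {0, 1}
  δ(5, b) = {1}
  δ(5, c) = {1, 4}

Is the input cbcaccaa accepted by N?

Start: {0}
read c: {0, 2}
read b: {1, 2, 3, 5}
read c: {0, 1, 2, 4, 5}
read a: {0, 1, 3, 4, 5}
read c: {0, 1, 2, 4, 5}
read c: {0, 1, 2, 4, 5}
read a: {0, 1, 3, 4, 5}
read a: {0, 1, 2, 4, 5}
Reachable ∩ accepting = {4, 5} — nonempty.

accepted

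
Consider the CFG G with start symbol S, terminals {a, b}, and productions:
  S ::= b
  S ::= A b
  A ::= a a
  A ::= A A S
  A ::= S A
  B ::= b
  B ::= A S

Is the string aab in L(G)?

S ⇒ Ab ⇒ aab

yes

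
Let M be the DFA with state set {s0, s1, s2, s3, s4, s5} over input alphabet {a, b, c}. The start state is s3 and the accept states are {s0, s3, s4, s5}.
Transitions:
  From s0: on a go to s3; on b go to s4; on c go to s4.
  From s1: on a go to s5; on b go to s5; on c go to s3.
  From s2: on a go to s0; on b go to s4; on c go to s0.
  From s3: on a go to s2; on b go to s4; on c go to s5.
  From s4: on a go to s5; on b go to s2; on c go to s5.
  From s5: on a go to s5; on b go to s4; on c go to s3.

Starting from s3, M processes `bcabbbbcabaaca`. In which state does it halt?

s3 --b--> s4
s4 --c--> s5
s5 --a--> s5
s5 --b--> s4
s4 --b--> s2
s2 --b--> s4
s4 --b--> s2
s2 --c--> s0
s0 --a--> s3
s3 --b--> s4
s4 --a--> s5
s5 --a--> s5
s5 --c--> s3
s3 --a--> s2

s2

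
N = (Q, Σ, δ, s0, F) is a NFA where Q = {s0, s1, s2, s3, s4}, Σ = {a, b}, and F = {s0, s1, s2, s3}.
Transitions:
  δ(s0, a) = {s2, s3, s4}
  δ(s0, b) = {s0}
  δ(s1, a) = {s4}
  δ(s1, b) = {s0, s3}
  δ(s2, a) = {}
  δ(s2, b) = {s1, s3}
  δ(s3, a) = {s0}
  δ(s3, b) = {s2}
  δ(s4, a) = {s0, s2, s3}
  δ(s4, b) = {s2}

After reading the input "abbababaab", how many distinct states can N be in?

Start: {s0}
read a: {s2, s3, s4}
read b: {s1, s2, s3}
read b: {s0, s1, s2, s3}
read a: {s0, s2, s3, s4}
read b: {s0, s1, s2, s3}
read a: {s0, s2, s3, s4}
read b: {s0, s1, s2, s3}
read a: {s0, s2, s3, s4}
read a: {s0, s2, s3, s4}
read b: {s0, s1, s2, s3}
Final reachable set {s0, s1, s2, s3} has 4 states.

4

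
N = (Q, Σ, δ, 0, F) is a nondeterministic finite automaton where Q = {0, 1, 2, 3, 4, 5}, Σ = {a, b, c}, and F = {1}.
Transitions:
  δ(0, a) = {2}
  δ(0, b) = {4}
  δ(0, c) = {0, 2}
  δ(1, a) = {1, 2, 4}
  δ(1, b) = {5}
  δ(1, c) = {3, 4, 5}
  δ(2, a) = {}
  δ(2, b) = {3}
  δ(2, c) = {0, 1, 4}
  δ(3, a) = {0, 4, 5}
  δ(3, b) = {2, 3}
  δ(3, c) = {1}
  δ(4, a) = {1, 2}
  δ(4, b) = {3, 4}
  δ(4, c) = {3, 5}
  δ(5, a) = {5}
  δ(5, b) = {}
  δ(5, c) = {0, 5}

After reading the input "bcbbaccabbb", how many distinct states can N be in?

Start: {0}
read b: {4}
read c: {3, 5}
read b: {2, 3}
read b: {2, 3}
read a: {0, 4, 5}
read c: {0, 2, 3, 5}
read c: {0, 1, 2, 4, 5}
read a: {1, 2, 4, 5}
read b: {3, 4, 5}
read b: {2, 3, 4}
read b: {2, 3, 4}
Final reachable set {2, 3, 4} has 3 states.

3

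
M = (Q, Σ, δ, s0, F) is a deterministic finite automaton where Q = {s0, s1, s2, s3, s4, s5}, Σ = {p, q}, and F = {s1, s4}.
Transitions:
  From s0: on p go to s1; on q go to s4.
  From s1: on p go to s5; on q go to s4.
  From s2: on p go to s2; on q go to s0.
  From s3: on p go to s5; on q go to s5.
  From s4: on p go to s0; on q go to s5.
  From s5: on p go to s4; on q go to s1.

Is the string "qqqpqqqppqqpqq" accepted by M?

s0 --q--> s4
s4 --q--> s5
s5 --q--> s1
s1 --p--> s5
s5 --q--> s1
s1 --q--> s4
s4 --q--> s5
s5 --p--> s4
s4 --p--> s0
s0 --q--> s4
s4 --q--> s5
s5 --p--> s4
s4 --q--> s5
s5 --q--> s1
End in state s1, which is an accepting state.

accepted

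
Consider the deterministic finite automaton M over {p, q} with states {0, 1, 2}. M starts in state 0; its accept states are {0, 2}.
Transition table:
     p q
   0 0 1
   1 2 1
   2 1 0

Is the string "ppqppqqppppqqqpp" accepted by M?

rejected

0 --p--> 0
0 --p--> 0
0 --q--> 1
1 --p--> 2
2 --p--> 1
1 --q--> 1
1 --q--> 1
1 --p--> 2
2 --p--> 1
1 --p--> 2
2 --p--> 1
1 --q--> 1
1 --q--> 1
1 --q--> 1
1 --p--> 2
2 --p--> 1
End in state 1, which is not an accepting state.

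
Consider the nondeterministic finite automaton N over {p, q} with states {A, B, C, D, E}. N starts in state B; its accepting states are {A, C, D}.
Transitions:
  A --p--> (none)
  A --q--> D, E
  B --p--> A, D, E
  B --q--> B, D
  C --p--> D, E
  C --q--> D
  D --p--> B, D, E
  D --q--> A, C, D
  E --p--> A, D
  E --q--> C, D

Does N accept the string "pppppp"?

accepted

Start: {B}
read p: {A, D, E}
read p: {A, B, D, E}
read p: {A, B, D, E}
read p: {A, B, D, E}
read p: {A, B, D, E}
read p: {A, B, D, E}
Reachable ∩ accepting = {A, D} — nonempty.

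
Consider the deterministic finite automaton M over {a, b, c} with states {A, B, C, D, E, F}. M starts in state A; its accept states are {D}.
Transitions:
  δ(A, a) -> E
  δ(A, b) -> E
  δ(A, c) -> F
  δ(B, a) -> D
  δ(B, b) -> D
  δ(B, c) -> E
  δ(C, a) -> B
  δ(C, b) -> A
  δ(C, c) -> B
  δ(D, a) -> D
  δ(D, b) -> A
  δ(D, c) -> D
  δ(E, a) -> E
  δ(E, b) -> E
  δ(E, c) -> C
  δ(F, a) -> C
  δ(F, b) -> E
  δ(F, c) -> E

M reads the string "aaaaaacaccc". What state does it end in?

A --a--> E
E --a--> E
E --a--> E
E --a--> E
E --a--> E
E --a--> E
E --c--> C
C --a--> B
B --c--> E
E --c--> C
C --c--> B

B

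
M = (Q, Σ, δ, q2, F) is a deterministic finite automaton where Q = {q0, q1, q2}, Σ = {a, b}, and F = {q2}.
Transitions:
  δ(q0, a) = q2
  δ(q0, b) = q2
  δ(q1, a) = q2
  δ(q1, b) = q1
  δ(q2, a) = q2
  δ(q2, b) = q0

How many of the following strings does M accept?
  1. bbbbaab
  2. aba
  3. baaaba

2

bbbbaab: rejected
aba: accepted
baaaba: accepted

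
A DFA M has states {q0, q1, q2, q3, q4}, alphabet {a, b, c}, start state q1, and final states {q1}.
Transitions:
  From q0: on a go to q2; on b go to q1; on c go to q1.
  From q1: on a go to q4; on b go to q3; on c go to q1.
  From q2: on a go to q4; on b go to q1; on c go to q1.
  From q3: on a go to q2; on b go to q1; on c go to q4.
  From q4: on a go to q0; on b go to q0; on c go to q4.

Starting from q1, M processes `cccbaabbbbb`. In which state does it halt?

q1 --c--> q1
q1 --c--> q1
q1 --c--> q1
q1 --b--> q3
q3 --a--> q2
q2 --a--> q4
q4 --b--> q0
q0 --b--> q1
q1 --b--> q3
q3 --b--> q1
q1 --b--> q3

q3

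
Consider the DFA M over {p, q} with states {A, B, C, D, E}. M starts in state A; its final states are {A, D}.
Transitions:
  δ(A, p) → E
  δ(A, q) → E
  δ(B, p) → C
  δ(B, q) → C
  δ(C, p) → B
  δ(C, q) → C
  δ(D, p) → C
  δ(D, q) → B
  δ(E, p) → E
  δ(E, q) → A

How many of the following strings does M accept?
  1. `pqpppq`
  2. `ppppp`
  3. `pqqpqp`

`pqpppq`: accepted
`ppppp`: rejected
`pqqpqp`: rejected

1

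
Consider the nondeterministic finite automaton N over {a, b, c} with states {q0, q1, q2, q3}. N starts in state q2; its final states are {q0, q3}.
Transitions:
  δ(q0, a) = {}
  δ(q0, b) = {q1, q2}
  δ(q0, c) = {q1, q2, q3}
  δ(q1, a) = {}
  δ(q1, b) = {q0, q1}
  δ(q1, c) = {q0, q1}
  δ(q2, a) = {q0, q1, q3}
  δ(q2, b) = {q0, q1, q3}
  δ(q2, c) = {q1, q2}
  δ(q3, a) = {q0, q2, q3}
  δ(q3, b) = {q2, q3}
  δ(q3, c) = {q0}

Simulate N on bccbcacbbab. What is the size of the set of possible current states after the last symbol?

4

Start: {q2}
read b: {q0, q1, q3}
read c: {q0, q1, q2, q3}
read c: {q0, q1, q2, q3}
read b: {q0, q1, q2, q3}
read c: {q0, q1, q2, q3}
read a: {q0, q1, q2, q3}
read c: {q0, q1, q2, q3}
read b: {q0, q1, q2, q3}
read b: {q0, q1, q2, q3}
read a: {q0, q1, q2, q3}
read b: {q0, q1, q2, q3}
Final reachable set {q0, q1, q2, q3} has 4 states.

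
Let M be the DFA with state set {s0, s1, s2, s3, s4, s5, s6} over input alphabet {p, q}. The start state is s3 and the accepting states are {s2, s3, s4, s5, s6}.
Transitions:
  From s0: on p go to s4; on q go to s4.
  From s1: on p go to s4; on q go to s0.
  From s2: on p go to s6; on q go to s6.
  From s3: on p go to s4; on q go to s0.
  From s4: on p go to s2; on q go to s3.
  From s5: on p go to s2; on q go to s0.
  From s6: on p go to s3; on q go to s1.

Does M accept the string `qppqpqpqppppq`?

s3 --q--> s0
s0 --p--> s4
s4 --p--> s2
s2 --q--> s6
s6 --p--> s3
s3 --q--> s0
s0 --p--> s4
s4 --q--> s3
s3 --p--> s4
s4 --p--> s2
s2 --p--> s6
s6 --p--> s3
s3 --q--> s0
End in state s0, which is not an accepting state.

rejected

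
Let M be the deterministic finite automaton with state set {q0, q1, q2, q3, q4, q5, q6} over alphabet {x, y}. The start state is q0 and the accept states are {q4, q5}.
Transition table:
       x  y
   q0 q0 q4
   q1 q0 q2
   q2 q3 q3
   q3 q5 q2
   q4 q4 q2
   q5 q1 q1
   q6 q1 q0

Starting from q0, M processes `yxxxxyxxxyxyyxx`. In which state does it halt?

q1

q0 --y--> q4
q4 --x--> q4
q4 --x--> q4
q4 --x--> q4
q4 --x--> q4
q4 --y--> q2
q2 --x--> q3
q3 --x--> q5
q5 --x--> q1
q1 --y--> q2
q2 --x--> q3
q3 --y--> q2
q2 --y--> q3
q3 --x--> q5
q5 --x--> q1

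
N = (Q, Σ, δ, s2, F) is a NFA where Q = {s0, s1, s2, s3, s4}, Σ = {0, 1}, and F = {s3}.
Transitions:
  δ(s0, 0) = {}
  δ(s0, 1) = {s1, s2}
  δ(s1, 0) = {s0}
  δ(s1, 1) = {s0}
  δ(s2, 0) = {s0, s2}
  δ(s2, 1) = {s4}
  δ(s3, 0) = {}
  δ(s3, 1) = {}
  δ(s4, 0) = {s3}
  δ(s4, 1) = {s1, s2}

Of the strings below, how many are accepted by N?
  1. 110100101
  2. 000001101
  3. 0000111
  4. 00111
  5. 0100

110100101: rejected
000001101: rejected
0000111: rejected
00111: rejected
0100: rejected

0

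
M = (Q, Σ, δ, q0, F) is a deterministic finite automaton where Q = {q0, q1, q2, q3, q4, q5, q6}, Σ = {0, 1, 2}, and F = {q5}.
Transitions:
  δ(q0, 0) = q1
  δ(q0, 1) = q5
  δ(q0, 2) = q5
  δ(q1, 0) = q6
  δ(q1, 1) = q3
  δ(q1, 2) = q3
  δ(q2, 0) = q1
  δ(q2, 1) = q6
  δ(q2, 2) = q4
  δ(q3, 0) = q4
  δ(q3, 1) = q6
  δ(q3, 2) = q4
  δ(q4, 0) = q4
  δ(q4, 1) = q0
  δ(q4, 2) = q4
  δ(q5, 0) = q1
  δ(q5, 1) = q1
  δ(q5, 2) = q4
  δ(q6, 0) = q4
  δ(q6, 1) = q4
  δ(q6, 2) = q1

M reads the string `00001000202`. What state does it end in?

q0 --0--> q1
q1 --0--> q6
q6 --0--> q4
q4 --0--> q4
q4 --1--> q0
q0 --0--> q1
q1 --0--> q6
q6 --0--> q4
q4 --2--> q4
q4 --0--> q4
q4 --2--> q4

q4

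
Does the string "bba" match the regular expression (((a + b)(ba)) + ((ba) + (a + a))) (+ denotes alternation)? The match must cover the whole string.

The left alternative ((a+b)(ba)) matches bba.

yes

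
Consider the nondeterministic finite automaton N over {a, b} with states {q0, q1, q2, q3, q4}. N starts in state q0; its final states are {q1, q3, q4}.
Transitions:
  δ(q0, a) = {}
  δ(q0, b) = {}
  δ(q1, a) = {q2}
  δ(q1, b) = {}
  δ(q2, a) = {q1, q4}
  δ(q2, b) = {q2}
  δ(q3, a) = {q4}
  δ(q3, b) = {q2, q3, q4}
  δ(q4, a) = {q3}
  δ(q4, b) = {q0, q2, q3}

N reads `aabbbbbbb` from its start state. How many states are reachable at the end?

0

Start: {q0}
read a: {}
The reachable set is empty and stays empty for the remaining 8 symbols.
Final reachable set {} has 0 states.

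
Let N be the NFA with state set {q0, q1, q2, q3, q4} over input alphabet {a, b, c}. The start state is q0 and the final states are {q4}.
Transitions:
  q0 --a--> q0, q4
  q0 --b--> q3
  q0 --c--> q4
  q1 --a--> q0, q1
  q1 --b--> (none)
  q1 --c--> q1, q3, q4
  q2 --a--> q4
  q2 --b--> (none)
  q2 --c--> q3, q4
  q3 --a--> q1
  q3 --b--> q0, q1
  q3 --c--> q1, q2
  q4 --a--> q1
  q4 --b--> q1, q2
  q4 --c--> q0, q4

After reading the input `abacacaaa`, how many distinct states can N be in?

Start: {q0}
read a: {q0, q4}
read b: {q1, q2, q3}
read a: {q0, q1, q4}
read c: {q0, q1, q3, q4}
read a: {q0, q1, q4}
read c: {q0, q1, q3, q4}
read a: {q0, q1, q4}
read a: {q0, q1, q4}
read a: {q0, q1, q4}
Final reachable set {q0, q1, q4} has 3 states.

3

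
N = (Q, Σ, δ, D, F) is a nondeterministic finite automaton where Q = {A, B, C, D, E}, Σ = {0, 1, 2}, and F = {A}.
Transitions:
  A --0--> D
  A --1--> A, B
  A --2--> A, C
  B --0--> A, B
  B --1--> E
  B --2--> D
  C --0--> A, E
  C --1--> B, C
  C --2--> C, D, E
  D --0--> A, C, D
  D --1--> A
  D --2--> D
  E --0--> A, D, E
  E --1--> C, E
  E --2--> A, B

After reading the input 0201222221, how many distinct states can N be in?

4

Start: {D}
read 0: {A, C, D}
read 2: {A, C, D, E}
read 0: {A, C, D, E}
read 1: {A, B, C, E}
read 2: {A, B, C, D, E}
read 2: {A, B, C, D, E}
read 2: {A, B, C, D, E}
read 2: {A, B, C, D, E}
read 2: {A, B, C, D, E}
read 1: {A, B, C, E}
Final reachable set {A, B, C, E} has 4 states.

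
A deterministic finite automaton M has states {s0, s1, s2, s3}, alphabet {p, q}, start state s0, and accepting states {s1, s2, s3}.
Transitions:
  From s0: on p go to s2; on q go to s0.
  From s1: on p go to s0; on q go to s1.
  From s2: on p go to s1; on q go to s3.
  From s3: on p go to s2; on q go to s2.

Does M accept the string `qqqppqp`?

rejected

s0 --q--> s0
s0 --q--> s0
s0 --q--> s0
s0 --p--> s2
s2 --p--> s1
s1 --q--> s1
s1 --p--> s0
End in state s0, which is not an accepting state.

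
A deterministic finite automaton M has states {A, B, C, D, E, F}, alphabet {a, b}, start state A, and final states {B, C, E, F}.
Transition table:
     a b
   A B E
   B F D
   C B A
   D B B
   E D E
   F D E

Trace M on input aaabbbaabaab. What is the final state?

A --a--> B
B --a--> F
F --a--> D
D --b--> B
B --b--> D
D --b--> B
B --a--> F
F --a--> D
D --b--> B
B --a--> F
F --a--> D
D --b--> B

B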